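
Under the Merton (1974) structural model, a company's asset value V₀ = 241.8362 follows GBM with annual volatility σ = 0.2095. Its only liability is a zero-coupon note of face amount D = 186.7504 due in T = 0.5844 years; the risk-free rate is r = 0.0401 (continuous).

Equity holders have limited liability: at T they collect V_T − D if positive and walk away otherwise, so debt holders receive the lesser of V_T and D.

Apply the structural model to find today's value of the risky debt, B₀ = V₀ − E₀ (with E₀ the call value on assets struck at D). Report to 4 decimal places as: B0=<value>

With assets at 241.8362 and a single debt payment of 186.7504 at 0.5844 years:
d₁ = [ln(V₀/D) + (r + σ²/2)T] / (σ√T)
   = [ln(241.8362/186.7504) + (0.0401 + 0.5·0.2095²)·0.5844] / (0.2095·√0.5844)
   = [0.258488 + 0.036259] / 0.160154 = 1.840391
d₂ = d₁ − σ√T = 1.840391 − 0.160154 = 1.680236
N(d₁) = 0.967145,  N(d₂) = 0.953544,  e^(−rT) = 0.976838
E₀ = V₀·N(d₁) − D·e^(−rT)·N(d₂)
   = 241.8362·0.967145 − 186.7504·0.976838·0.953544 = 59.940346
B₀ = V₀ − E₀ = 241.8362 − 59.940346 = 181.895854

B0=181.8959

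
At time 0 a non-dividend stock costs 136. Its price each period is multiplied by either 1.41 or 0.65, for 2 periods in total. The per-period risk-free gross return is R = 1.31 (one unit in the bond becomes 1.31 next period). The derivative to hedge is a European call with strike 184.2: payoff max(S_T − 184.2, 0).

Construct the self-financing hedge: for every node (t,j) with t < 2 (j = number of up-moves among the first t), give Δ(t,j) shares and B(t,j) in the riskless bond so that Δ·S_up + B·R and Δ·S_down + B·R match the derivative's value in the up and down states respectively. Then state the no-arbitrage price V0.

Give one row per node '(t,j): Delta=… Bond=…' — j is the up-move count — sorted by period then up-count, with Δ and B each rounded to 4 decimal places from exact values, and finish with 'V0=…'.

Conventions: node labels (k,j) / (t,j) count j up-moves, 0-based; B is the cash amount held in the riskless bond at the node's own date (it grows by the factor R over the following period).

(0,0): Delta=0.5527 Bond=-37.2994
(1,0): Delta=0.0000 Bond=0.0000
(1,1): Delta=0.5913 Bond=-56.2656
V0=37.8733

The replicating-portfolio and risk-neutral prices coincide; use p* = (1.31−0.65)/(1.41−0.65) = 0.8684 for the latter.
At maturity the claim pays: V(2,0)=0.0000, V(2,1)=0.0000, V(2,2)=86.1816
  t=1,j=0: stock 88.4000 → up 124.6440 (V=0.0000), down 57.4600 (V=0.0000). Price 0.0000; hedge Δ=0.0000, bond B=0.0000.
  t=1,j=1: stock 191.7600 → up 270.3816 (V=86.1816), down 124.6440 (V=0.0000). Price 57.1312; hedge Δ=0.5913, bond B=-56.2656.
  t=0,j=0: stock 136.0000 → up 191.7600 (V=57.1312), down 88.4000 (V=0.0000). Price 37.8733; hedge Δ=0.5527, bond B=-37.2994.
Sanity check at the root: Δ(0,0)·S0 + B(0,0) reproduces V0 = 37.8733.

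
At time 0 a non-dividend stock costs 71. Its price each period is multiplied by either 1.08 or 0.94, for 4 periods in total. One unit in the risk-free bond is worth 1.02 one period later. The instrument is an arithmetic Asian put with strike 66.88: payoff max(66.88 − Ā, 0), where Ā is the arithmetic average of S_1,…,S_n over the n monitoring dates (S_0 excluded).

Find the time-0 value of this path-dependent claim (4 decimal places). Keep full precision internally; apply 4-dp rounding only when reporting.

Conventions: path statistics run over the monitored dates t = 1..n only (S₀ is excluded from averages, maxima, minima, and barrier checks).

price = 0.4126

With p* = (R−d)/(u−d) = 0.5714, sum probability × payoff across the paths and divide by R^4.
Enumerate all 2^4 = 16 price paths (U = up ×1.08, D = down ×0.94); each path with k up-moves has probability p*^k·(1−p*)^(4−k).
DDDD: Ā=60.9701, payoff=5.9099, prob=0.033736
UDDD: Ā=70.0507, payoff=0.0000, prob=0.044981
DUDD: Ā=67.5657, payoff=0.0000, prob=0.044981
UUDD: Ā=77.6287, payoff=0.0000, prob=0.059975
DDUD: Ā=65.2298, payoff=1.6502, prob=0.044981
UDUD: Ā=74.9449, payoff=0.0000, prob=0.059975
DUUD: Ā=72.4599, payoff=0.0000, prob=0.059975
UUUD: Ā=83.2518, payoff=0.0000, prob=0.079967
DDDU: Ā=63.0341, payoff=3.8459, prob=0.044981
UDDU: Ā=72.4221, payoff=0.0000, prob=0.059975
DUDU: Ā=69.9371, payoff=0.0000, prob=0.059975
UUDU: Ā=80.3533, payoff=0.0000, prob=0.079967
DDUU: Ā=67.6012, payoff=0.0000, prob=0.059975
UDUU: Ā=77.6695, payoff=0.0000, prob=0.079967
DUUU: Ā=75.1845, payoff=0.0000, prob=0.079967
UUUU: Ā=86.3822, payoff=0.0000, prob=0.106622
Price = Σ prob·payoff / R^4 = 0.446600 / 1.082432 = 0.4126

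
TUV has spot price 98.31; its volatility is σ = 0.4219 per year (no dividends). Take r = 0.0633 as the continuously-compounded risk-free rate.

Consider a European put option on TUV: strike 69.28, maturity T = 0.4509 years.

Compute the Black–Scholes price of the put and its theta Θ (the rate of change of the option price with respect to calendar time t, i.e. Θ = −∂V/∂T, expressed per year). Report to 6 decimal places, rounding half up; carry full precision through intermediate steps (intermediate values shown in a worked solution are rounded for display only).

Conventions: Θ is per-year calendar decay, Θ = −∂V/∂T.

price = 0.964659
Θ = -3.639895

σ√T = 0.4219·√0.4509 = 0.283302
d₁ = (ln(S/K) + (r+σ²/2)T) / (σ√T) = (ln(98.31/69.28) + (0.0633+0.4219²/2)·0.4509) / 0.283302 = (0.349969 + 0.068672) / 0.283302 = 1.477722
d₂ = d₁ − σ√T = 1.477722 − 0.283302 = 1.194420
e^{−rT} = 0.971862
N(−d₁) = 0.069741,  N(−d₂) = 0.116157
Put price V = K·e^{−rT}·N(−d₂) − S·N(−d₁) = 7.820913 − 6.856254 = 0.964659
φ(d₁) = (1/√(2π))·e^{−d₁²/2} = 0.133886
Θ = −S·φ(d₁)·σ/(2√T) + r·K·e^{−rT}·N(−d₂) = −4.134959 + 0.495064 = -3.639895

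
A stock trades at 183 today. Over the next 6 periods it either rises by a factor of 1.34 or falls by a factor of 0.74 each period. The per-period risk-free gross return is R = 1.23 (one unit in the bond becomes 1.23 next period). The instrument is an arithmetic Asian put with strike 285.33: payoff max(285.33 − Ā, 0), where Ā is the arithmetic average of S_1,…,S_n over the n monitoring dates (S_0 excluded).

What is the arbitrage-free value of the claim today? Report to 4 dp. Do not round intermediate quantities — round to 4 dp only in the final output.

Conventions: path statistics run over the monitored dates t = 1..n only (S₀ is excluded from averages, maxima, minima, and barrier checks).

Risk-neutral up-probability p* = (R−d)/(u−d) = (1.23−0.74)/(1.34−0.74) = 0.8167; the claim prices as the p*-weighted sum of path payoffs discounted by R^6.
Enumerate all 2^6 = 64 price paths (U = up ×1.34, D = down ×0.74); each path with k up-moves has probability p*^k·(1−p*)^(6−k).
DDDDDD: Ā=72.5533, payoff=212.7767, prob=0.000038
UDDDDD: Ā=131.3803, payoff=153.9497, prob=0.000169
DUDDDD: Ā=113.0803, payoff=172.2497, prob=0.000169
UUDDDD: Ā=204.7670, payoff=80.5630, prob=0.000753
DDUDDD: Ā=99.5383, payoff=185.7917, prob=0.000169
UDUDDD: Ā=180.2450, payoff=105.0850, prob=0.000753
DUUDDD: Ā=161.9450, payoff=123.3850, prob=0.000753
UUUDDD: Ā=293.2518, payoff=0.0000, prob=0.003356
DDDUDD: Ā=89.5172, payoff=195.8128, prob=0.000169
UDDUDD: Ā=162.0988, payoff=123.2312, prob=0.000753
DUDUDD: Ā=143.7988, payoff=141.5312, prob=0.000753
UUDUDD: Ā=260.3924, payoff=24.9376, prob=0.003356
DDUUDD: Ā=130.2568, payoff=155.0732, prob=0.000753
UDUUDD: Ā=235.8704, payoff=49.4596, prob=0.003356
DUUUDD: Ā=217.5704, payoff=67.7596, prob=0.003356
UUUUDD: Ā=393.9788, payoff=0.0000, prob=0.014951
DDDDUD: Ā=82.1016, payoff=203.2284, prob=0.000169
UDDDUD: Ā=148.6705, payoff=136.6595, prob=0.000753
DUDDUD: Ā=130.3705, payoff=154.9595, prob=0.000753
UUDDUD: Ā=236.0764, payoff=49.2536, prob=0.003356
DDUDUD: Ā=116.8285, payoff=168.5015, prob=0.000753
UDUDUD: Ā=211.5544, payoff=73.7756, prob=0.003356
DUUDUD: Ā=193.2544, payoff=92.0756, prob=0.003356
UUUDUD: Ā=349.9471, payoff=0.0000, prob=0.014951
DDDUUD: Ā=106.8074, payoff=178.5226, prob=0.000753
UDDUUD: Ā=193.4081, payoff=91.9219, prob=0.003356
DUDUUD: Ā=175.1081, payoff=110.2219, prob=0.003356
UUDUUD: Ā=317.0876, payoff=0.0000, prob=0.014951
DDUUUD: Ā=161.5661, payoff=123.7639, prob=0.003356
UDUUUD: Ā=292.5656, payoff=0.0000, prob=0.014951
DUUUUD: Ā=274.2656, payoff=11.0644, prob=0.014951
UUUUUD: Ā=496.6431, payoff=0.0000, prob=0.066599
DDDDDU: Ā=76.6141, payoff=208.7159, prob=0.000169
UDDDDU: Ā=138.7336, payoff=146.5964, prob=0.000753
DUDDDU: Ā=120.4336, payoff=164.8964, prob=0.000753
UUDDDU: Ā=218.0825, payoff=67.2475, prob=0.003356
DDUDDU: Ā=106.8916, payoff=178.4384, prob=0.000753
UDUDDU: Ā=193.5605, payoff=91.7695, prob=0.003356
DUUDDU: Ā=175.2605, payoff=110.0695, prob=0.003356
UUUDDU: Ā=317.3636, payoff=0.0000, prob=0.014951
DDDUDU: Ā=96.8705, payoff=188.4595, prob=0.000753
UDDUDU: Ā=175.4142, payoff=109.9158, prob=0.003356
DUDUDU: Ā=157.1142, payoff=128.2158, prob=0.003356
UUDUDU: Ā=284.5041, payoff=0.8259, prob=0.014951
DDUUDU: Ā=143.5722, payoff=141.7578, prob=0.003356
UDUUDU: Ā=259.9821, payoff=25.3479, prob=0.014951
DUUUDU: Ā=241.6821, payoff=43.6479, prob=0.014951
UUUUDU: Ā=437.6406, payoff=0.0000, prob=0.066599
DDDDUU: Ā=89.4549, payoff=195.8751, prob=0.000753
UDDDUU: Ā=161.9860, payoff=123.3440, prob=0.003356
DUDDUU: Ā=143.6860, payoff=141.6440, prob=0.003356
UUDDUU: Ā=260.1881, payoff=25.1419, prob=0.014951
DDUDUU: Ā=130.1440, payoff=155.1860, prob=0.003356
UDUDUU: Ā=235.6661, payoff=49.6639, prob=0.014951
DUUDUU: Ā=217.3661, payoff=67.9639, prob=0.014951
UUUDUU: Ā=393.6089, payoff=0.0000, prob=0.066599
DDDUUU: Ā=120.1229, payoff=165.2071, prob=0.003356
UDDUUU: Ā=217.5198, payoff=67.8102, prob=0.014951
DUDUUU: Ā=199.2198, payoff=86.1102, prob=0.014951
UUDUUU: Ā=360.7494, payoff=0.0000, prob=0.066599
DDUUUU: Ā=185.6778, payoff=99.6522, prob=0.014951
UDUUUU: Ā=336.2274, payoff=0.0000, prob=0.066599
DUUUUU: Ā=317.9274, payoff=0.0000, prob=0.066599
UUUUUU: Ā=575.7064, payoff=0.0000, prob=0.296667
Price = Σ prob·payoff / R^6 = 15.457219 / 3.462826 = 4.4638

price = 4.4638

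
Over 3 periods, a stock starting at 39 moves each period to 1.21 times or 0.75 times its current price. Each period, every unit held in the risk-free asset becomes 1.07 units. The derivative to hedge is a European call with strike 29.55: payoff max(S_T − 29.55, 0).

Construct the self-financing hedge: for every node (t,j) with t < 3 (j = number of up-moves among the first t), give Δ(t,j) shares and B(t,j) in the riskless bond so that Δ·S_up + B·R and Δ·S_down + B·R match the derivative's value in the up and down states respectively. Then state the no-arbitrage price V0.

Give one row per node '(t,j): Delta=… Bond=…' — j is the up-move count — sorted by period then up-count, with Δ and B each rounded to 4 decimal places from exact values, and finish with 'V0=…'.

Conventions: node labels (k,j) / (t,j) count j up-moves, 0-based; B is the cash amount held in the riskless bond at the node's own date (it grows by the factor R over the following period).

(0,0): Delta=0.8925 Bond=-19.1545
(1,0): Delta=0.6414 Bond=-13.1510
(1,1): Delta=0.9606 Bond=-23.7084
(2,0): Delta=0.0000 Bond=0.0000
(2,1): Delta=0.8154 Bond=-20.2279
(2,2): Delta=1.0000 Bond=-27.6168
V0=15.6541

Arbitrage-free pricing uses the up-move probability p* = (R−d)/(u−d) = 0.6957, discounting each step at R = 1.07.
Expiry values: V(3,0)=0.0000, V(3,1)=0.0000, V(3,2)=13.2749, V(3,3)=39.5409
Node (2,0) S=21.9375: V=(p*·0.0000+(1−p*)·0.0000)/1.07=0.0000; Δ=(0.0000−0.0000)/(26.5444−16.4531)=0.0000; B=V−Δ·S=0.0000
Node (2,1) S=35.3925: V=(p*·13.2749+(1−p*)·0.0000)/1.07=8.6306; Δ=(13.2749−0.0000)/(42.8249−26.5444)=0.8154; B=V−Δ·S=-20.2279
Node (2,2) S=57.0999: V=(p*·39.5409+(1−p*)·13.2749)/1.07=29.4831; Δ=(39.5409−13.2749)/(69.0909−42.8249)=1.0000; B=V−Δ·S=-27.6168
Node (1,0) S=29.2500: V=(p*·8.6306+(1−p*)·0.0000)/1.07=5.6111; Δ=(8.6306−0.0000)/(35.3925−21.9375)=0.6414; B=V−Δ·S=-13.1510
Node (1,1) S=47.1900: V=(p*·29.4831+(1−p*)·8.6306)/1.07=21.6231; Δ=(29.4831−8.6306)/(57.0999−35.3925)=0.9606; B=V−Δ·S=-23.7084
Node (0,0) S=39.0000: V=(p*·21.6231+(1−p*)·5.6111)/1.07=15.6541; Δ=(21.6231−5.6111)/(47.1900−29.2500)=0.8925; B=V−Δ·S=-19.1545
Sanity check at the root: Δ(0,0)·S0 + B(0,0) reproduces V0 = 15.6541.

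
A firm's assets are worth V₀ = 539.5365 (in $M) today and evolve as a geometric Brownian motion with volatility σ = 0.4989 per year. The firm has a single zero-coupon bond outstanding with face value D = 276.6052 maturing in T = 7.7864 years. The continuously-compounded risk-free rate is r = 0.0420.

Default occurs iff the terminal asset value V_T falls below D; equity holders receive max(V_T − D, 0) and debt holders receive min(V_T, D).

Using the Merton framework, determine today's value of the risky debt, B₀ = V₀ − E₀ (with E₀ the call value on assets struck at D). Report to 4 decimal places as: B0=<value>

B0=143.9151

Equity is a call on the firm's assets struck at D = 276.6052:
d₁ = [ln(V₀/D) + (r + σ²/2)T] / (σ√T)
   = [ln(539.5365/276.6052) + (0.0420 + 0.5·0.4989²)·7.7864] / (0.4989·√7.7864)
   = [0.668119 + 1.296051] / 1.392137 = 1.410903
d₂ = d₁ − σ√T = 1.410903 − 1.392137 = 0.018767
N(d₁) = 0.920863,  N(d₂) = 0.507486,  e^(−rT) = 0.721063
E₀ = V₀·N(d₁) − D·e^(−rT)·N(d₂)
   = 539.5365·0.920863 − 276.6052·0.721063·0.507486 = 395.621394
B₀ = V₀ − E₀ = 539.5365 − 395.621394 = 143.915106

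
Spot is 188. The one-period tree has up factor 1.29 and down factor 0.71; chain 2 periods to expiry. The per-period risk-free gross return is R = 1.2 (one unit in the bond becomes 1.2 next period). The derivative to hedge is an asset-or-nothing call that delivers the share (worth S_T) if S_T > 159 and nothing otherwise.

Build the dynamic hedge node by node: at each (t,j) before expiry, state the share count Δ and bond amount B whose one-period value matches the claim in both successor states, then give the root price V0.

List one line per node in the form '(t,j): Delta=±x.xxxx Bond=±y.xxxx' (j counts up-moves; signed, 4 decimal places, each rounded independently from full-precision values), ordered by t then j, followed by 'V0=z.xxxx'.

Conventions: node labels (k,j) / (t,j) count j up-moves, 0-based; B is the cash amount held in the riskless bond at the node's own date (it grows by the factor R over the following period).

(0,0): Delta=1.1124 Bond=-22.7137
(1,0): Delta=2.2241 Bond=-175.6528
(1,1): Delta=1.0000 Bond=0.0000
V0=186.4153

Arbitrage-free pricing uses the up-move probability p* = (R−d)/(u−d) = 0.8448, discounting each step at R = 1.2.
At maturity the claim pays: V(2,0)=0.0000, V(2,1)=172.1892, V(2,2)=312.8508
  t=1,j=0: stock 133.4800 → up 172.1892 (V=172.1892), down 94.7708 (V=0.0000). Price 121.2252; hedge Δ=2.2241, bond B=-175.6528.
  t=1,j=1: stock 242.5200 → up 312.8508 (V=312.8508), down 172.1892 (V=172.1892). Price 242.5200; hedge Δ=1.0000, bond B=0.0000.
  t=0,j=0: stock 188.0000 → up 242.5200 (V=242.5200), down 133.4800 (V=121.2252). Price 186.4153; hedge Δ=1.1124, bond B=-22.7137.
As a check, the time-0 holding Δ(0,0)·S0 + B(0,0) comes to 186.4153 — exactly V0.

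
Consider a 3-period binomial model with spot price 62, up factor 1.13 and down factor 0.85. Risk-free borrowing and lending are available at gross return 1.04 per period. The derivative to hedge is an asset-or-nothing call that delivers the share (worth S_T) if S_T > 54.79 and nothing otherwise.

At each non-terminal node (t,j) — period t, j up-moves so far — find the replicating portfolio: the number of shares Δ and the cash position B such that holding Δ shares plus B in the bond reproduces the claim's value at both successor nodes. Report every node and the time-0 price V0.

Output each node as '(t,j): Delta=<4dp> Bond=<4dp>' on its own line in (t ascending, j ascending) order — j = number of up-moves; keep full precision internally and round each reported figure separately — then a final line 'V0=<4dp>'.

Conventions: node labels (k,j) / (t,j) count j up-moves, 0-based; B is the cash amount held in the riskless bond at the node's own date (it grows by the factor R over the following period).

Arbitrage-free pricing uses the up-move probability p* = (R−d)/(u−d) = 0.6786, discounting each step at R = 1.04.
Payoffs at expiry: V(3,0)=0.0000, V(3,1)=0.0000, V(3,2)=67.2926, V(3,3)=89.4596
(2,0): S=44.7950. Δ = (V_up−V_dn)/(S_up−S_dn) = (0.0000−0.0000)/(50.6183−38.0757) = 0.0000. V = [p*·0.0000 + (1−p*)·0.0000]/1.04 = 0.0000. B = V − Δ·S = 0.0000.
(2,1): S=59.5510. Δ = (V_up−V_dn)/(S_up−S_dn) = (67.2926−0.0000)/(67.2926−50.6183) = 4.0357. V = [p*·67.2926 + (1−p*)·0.0000]/1.04 = 43.9066. B = V − Δ·S = -196.4242.
(2,2): S=79.1678. Δ = (V_up−V_dn)/(S_up−S_dn) = (89.4596−67.2926)/(89.4596−67.2926) = 1.0000. V = [p*·89.4596 + (1−p*)·67.2926]/1.04 = 79.1678. B = V − Δ·S = 0.0000.
(1,0): S=52.7000. Δ = (V_up−V_dn)/(S_up−S_dn) = (43.9066−0.0000)/(59.5510−44.7950) = 2.9755. V = [p*·43.9066 + (1−p*)·0.0000]/1.04 = 28.6478. B = V − Δ·S = -128.1614.
(1,1): S=70.0600. Δ = (V_up−V_dn)/(S_up−S_dn) = (79.1678−43.9066)/(79.1678−59.5510) = 1.7975. V = [p*·79.1678 + (1−p*)·43.9066]/1.04 = 65.2248. B = V − Δ·S = -60.7080.
(0,0): S=62.0000. Δ = (V_up−V_dn)/(S_up−S_dn) = (65.2248−28.6478)/(70.0600−52.7000) = 2.1070. V = [p*·65.2248 + (1−p*)·28.6478]/1.04 = 51.4115. B = V − Δ·S = -79.2207.
Check: Δ(0,0)·S0 + B(0,0) = 51.4115 = V0.

(0,0): Delta=2.1070 Bond=-79.2207
(1,0): Delta=2.9755 Bond=-128.1614
(1,1): Delta=1.7975 Bond=-60.7080
(2,0): Delta=0.0000 Bond=0.0000
(2,1): Delta=4.0357 Bond=-196.4242
(2,2): Delta=1.0000 Bond=0.0000
V0=51.4115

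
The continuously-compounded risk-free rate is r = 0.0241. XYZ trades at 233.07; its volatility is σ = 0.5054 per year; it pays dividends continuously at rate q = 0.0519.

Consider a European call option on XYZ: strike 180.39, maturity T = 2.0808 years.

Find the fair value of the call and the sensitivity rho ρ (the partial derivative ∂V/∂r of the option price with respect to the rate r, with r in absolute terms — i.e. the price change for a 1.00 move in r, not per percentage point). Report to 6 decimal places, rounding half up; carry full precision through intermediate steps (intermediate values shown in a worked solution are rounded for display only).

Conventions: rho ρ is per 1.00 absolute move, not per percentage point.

price = 74.892186
ρ = 165.354601

σ√T = 0.5054·√2.0808 = 0.729038
d₁ = (ln(S/K) + (r−q+σ²/2)T) / (σ√T) = (ln(233.07/180.39) + (0.0241−0.0519+0.5054²/2)·2.0808) / 0.729038 = (0.256218 + 0.207902) / 0.729038 = 0.636619
d₂ = d₁ − σ√T = 0.636619 − 0.729038 = -0.092419
e^{−rT} = 0.951089
e^{−qT} = 0.897633
N(d₁) = 0.737814,  N(d₂) = 0.463183
Call price V = S·e^{−qT}·N(d₁) − K·e^{−rT}·N(d₂) = 154.359026 − 79.466840 = 74.892186
ρ = K·T·e^{−rT}·N(d₂) = 165.354601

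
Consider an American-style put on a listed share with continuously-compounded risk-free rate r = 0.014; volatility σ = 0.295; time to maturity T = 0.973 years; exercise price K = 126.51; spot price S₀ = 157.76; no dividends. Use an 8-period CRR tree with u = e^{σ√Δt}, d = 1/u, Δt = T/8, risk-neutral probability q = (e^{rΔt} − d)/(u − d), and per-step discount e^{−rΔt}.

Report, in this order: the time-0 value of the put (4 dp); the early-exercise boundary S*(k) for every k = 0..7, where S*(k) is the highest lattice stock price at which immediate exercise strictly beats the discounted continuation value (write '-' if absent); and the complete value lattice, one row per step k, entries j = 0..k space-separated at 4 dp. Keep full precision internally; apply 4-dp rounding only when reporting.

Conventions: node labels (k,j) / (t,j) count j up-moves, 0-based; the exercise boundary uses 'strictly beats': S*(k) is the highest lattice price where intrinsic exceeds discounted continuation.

price = 4.5943
boundary = - - - - - 94.3180 85.0970 94.3180
tree:
4.5943
7.1986 1.8180
11.0167 3.1302 0.4174
16.3787 5.3063 0.8080 0.0000
23.4880 8.8136 1.5643 0.0000 0.0000
32.1920 14.2382 3.0283 0.0000 0.0000 0.0000
41.4130 22.0964 5.8626 0.0000 0.0000 0.0000 0.0000
49.7326 32.1920 11.3495 0.0000 0.0000 0.0000 0.0000 0.0000
57.2387 41.4130 21.9718 0.0000 0.0000 0.0000 0.0000 0.0000 0.0000

params: Δt=0.12162 u=1.10836 d=0.90223 q=0.48257 e^(-rΔt)=0.99830
t_8 payoffs: 57.2387 41.4130 21.9718 0.0000 0.0000 0.0000 0.0000 0.0000 0.0000
t_7: node(7,0) S=76.7774 payoff=49.7326 vs cont=49.5173 → 49.7326 [stop]  node(7,1) S=94.3180 payoff=32.1920 vs cont=31.9768 → 32.1920 [stop]  node(7,2) S=115.8659 payoff=10.6441 vs cont=11.3495 → 11.3495 [wait]  node(7,3) S=142.3365 payoff=0.0000 vs cont=0.0000 → 0.0000 [wait]  node(7,4) S=174.8547 payoff=0.0000 vs cont=0.0000 → 0.0000 [wait]  node(7,5) S=214.8020 payoff=0.0000 vs cont=0.0000 → 0.0000 [wait]  node(7,6) S=263.8756 payoff=0.0000 vs cont=0.0000 → 0.0000 [wait]  node(7,7) S=324.1606 payoff=0.0000 vs cont=0.0000 → 0.0000 [wait]  ⇒ S*(7)=94.3180
t_6: node(6,0) S=85.0970 payoff=41.4130 vs cont=41.1978 → 41.4130 [stop]  node(6,1) S=104.5382 payoff=21.9718 vs cont=22.0964 → 22.0964 [wait]  node(6,2) S=128.4210 payoff=0.0000 vs cont=5.8626 → 5.8626 [wait]  node(6,3) S=157.7600 payoff=0.0000 vs cont=0.0000 → 0.0000 [wait]  node(6,4) S=193.8018 payoff=0.0000 vs cont=0.0000 → 0.0000 [wait]  node(6,5) S=238.0777 payoff=0.0000 vs cont=0.0000 → 0.0000 [wait]  node(6,6) S=292.4689 payoff=0.0000 vs cont=0.0000 → 0.0000 [wait]  ⇒ S*(6)=85.0970
t_5: node(5,0) S=94.3180 payoff=32.1920 vs cont=32.0368 → 32.1920 [stop]  node(5,1) S=115.8659 payoff=10.6441 vs cont=14.2382 → 14.2382 [wait]  node(5,2) S=142.3365 payoff=0.0000 vs cont=3.0283 → 3.0283 [wait]  node(5,3) S=174.8547 payoff=0.0000 vs cont=0.0000 → 0.0000 [wait]  node(5,4) S=214.8020 payoff=0.0000 vs cont=0.0000 → 0.0000 [wait]  node(5,5) S=263.8756 payoff=0.0000 vs cont=0.0000 → 0.0000 [wait]  ⇒ S*(5)=94.3180
t_4: node(4,0) S=104.5382 payoff=21.9718 vs cont=23.4880 → 23.4880 [wait]  node(4,1) S=128.4210 payoff=0.0000 vs cont=8.8136 → 8.8136 [wait]  node(4,2) S=157.7600 payoff=0.0000 vs cont=1.5643 → 1.5643 [wait]  node(4,3) S=193.8018 payoff=0.0000 vs cont=0.0000 → 0.0000 [wait]  node(4,4) S=238.0777 payoff=0.0000 vs cont=0.0000 → 0.0000 [wait]  ⇒ S*(4)=-
t_3: node(3,0) S=115.8659 payoff=10.6441 vs cont=16.3787 → 16.3787 [wait]  node(3,1) S=142.3365 payoff=0.0000 vs cont=5.3063 → 5.3063 [wait]  node(3,2) S=174.8547 payoff=0.0000 vs cont=0.8080 → 0.8080 [wait]  node(3,3) S=214.8020 payoff=0.0000 vs cont=0.0000 → 0.0000 [wait]  ⇒ S*(3)=-
t_2: node(2,0) S=128.4210 payoff=0.0000 vs cont=11.0167 → 11.0167 [wait]  node(2,1) S=157.7600 payoff=0.0000 vs cont=3.1302 → 3.1302 [wait]  node(2,2) S=193.8018 payoff=0.0000 vs cont=0.4174 → 0.4174 [wait]  ⇒ S*(2)=-
t_1: node(1,0) S=142.3365 payoff=0.0000 vs cont=7.1986 → 7.1986 [wait]  node(1,1) S=174.8547 payoff=0.0000 vs cont=1.8180 → 1.8180 [wait]  ⇒ S*(1)=-
t_0: node(0,0) S=157.7600 payoff=0.0000 vs cont=4.5943 → 4.5943 [wait]  ⇒ S*(0)=-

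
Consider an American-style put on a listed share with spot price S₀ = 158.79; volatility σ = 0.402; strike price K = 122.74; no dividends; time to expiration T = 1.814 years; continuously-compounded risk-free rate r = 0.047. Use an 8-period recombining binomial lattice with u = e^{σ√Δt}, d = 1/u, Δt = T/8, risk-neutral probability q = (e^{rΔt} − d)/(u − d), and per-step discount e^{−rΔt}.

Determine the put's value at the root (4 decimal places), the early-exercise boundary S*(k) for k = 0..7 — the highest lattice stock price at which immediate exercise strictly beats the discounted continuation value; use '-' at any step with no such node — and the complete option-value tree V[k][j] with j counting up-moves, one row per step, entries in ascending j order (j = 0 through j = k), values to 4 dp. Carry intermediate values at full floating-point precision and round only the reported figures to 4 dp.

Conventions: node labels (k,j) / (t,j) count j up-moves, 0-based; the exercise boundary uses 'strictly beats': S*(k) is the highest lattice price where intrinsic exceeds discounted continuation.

price = 12.4578
boundary = - - - - 73.8385 60.9745 73.8385 89.4166
tree:
12.4578
18.3332 6.3734
26.2769 10.1402 2.4367
36.5094 15.7828 4.2562 0.5207
48.9015 23.9051 7.3397 1.0122 0.0000
61.7655 34.9746 12.4516 1.9679 0.0000 0.0000
72.3884 48.9015 20.6739 3.8257 0.0000 0.0000 0.0000
81.1606 61.7655 33.3234 7.4374 0.0000 0.0000 0.0000 0.0000
88.4045 72.3884 48.9015 14.4588 0.0000 0.0000 0.0000 0.0000 0.0000

Δt=0.22675  u=1.21097  d=0.82578  q=0.48010  discount=0.98940
step 8 (expiry): payoffs max(K−S,0) = 88.4045 72.3884 48.9015 14.4588 0.0000 0.0000 0.0000 0.0000 0.0000
step 7: (k=7,j=0): S=41.5794, K−S=81.1606, hold=79.8595 ⇒ V=81.1606 exercise | (k=7,j=1): S=60.9745, K−S=61.7655, hold=60.4644 ⇒ V=61.7655 exercise | (k=7,j=2): S=89.4166, K−S=33.3234, hold=32.0223 ⇒ V=33.3234 exercise | (k=7,j=3): S=131.1258, K−S=0.0000, hold=7.4374 ⇒ V=7.4374 continue | (k=7,j=4): S=192.2907, K−S=0.0000, hold=0.0000 ⇒ V=0.0000 continue | (k=7,j=5): S=281.9864, K−S=0.0000, hold=0.0000 ⇒ V=0.0000 continue | (k=7,j=6): S=413.5217, K−S=0.0000, hold=0.0000 ⇒ V=0.0000 continue | (k=7,j=7): S=606.4127, K−S=0.0000, hold=0.0000 ⇒ V=0.0000 continue  boundary S*=89.4166
step 6: (k=6,j=0): S=50.3516, K−S=72.3884, hold=71.0873 ⇒ V=72.3884 exercise | (k=6,j=1): S=73.8385, K−S=48.9015, hold=47.6003 ⇒ V=48.9015 exercise | (k=6,j=2): S=108.2812, K−S=14.4588, hold=20.6739 ⇒ V=20.6739 continue | (k=6,j=3): S=158.7900, K−S=0.0000, hold=3.8257 ⇒ V=3.8257 continue | (k=6,j=4): S=232.8591, K−S=0.0000, hold=0.0000 ⇒ V=0.0000 continue | (k=6,j=5): S=341.4784, K−S=0.0000, hold=0.0000 ⇒ V=0.0000 continue | (k=6,j=6): S=500.7642, K−S=0.0000, hold=0.0000 ⇒ V=0.0000 continue  boundary S*=73.8385
step 5: (k=5,j=0): S=60.9745, K−S=61.7655, hold=60.4644 ⇒ V=61.7655 exercise | (k=5,j=1): S=89.4166, K−S=33.3234, hold=34.9746 ⇒ V=34.9746 continue | (k=5,j=2): S=131.1258, K−S=0.0000, hold=12.4516 ⇒ V=12.4516 continue | (k=5,j=3): S=192.2907, K−S=0.0000, hold=1.9679 ⇒ V=1.9679 continue | (k=5,j=4): S=281.9864, K−S=0.0000, hold=0.0000 ⇒ V=0.0000 continue | (k=5,j=5): S=413.5217, K−S=0.0000, hold=0.0000 ⇒ V=0.0000 continue  boundary S*=60.9745
step 4: (k=4,j=0): S=73.8385, K−S=48.9015, hold=48.3847 ⇒ V=48.9015 exercise | (k=4,j=1): S=108.2812, K−S=14.4588, hold=23.9051 ⇒ V=23.9051 continue | (k=4,j=2): S=158.7900, K−S=0.0000, hold=7.3397 ⇒ V=7.3397 continue | (k=4,j=3): S=232.8591, K−S=0.0000, hold=1.0122 ⇒ V=1.0122 continue | (k=4,j=4): S=341.4784, K−S=0.0000, hold=0.0000 ⇒ V=0.0000 continue  boundary S*=73.8385
step 3: (k=3,j=0): S=89.4166, K−S=33.3234, hold=36.5094 ⇒ V=36.5094 continue | (k=3,j=1): S=131.1258, K−S=0.0000, hold=15.7828 ⇒ V=15.7828 continue | (k=3,j=2): S=192.2907, K−S=0.0000, hold=4.2562 ⇒ V=4.2562 continue | (k=3,j=3): S=281.9864, K−S=0.0000, hold=0.5207 ⇒ V=0.5207 continue  boundary S*=-
step 2: (k=2,j=0): S=108.2812, K−S=14.4588, hold=26.2769 ⇒ V=26.2769 continue | (k=2,j=1): S=158.7900, K−S=0.0000, hold=10.1402 ⇒ V=10.1402 continue | (k=2,j=2): S=232.8591, K−S=0.0000, hold=2.4367 ⇒ V=2.4367 continue  boundary S*=-
step 1: (k=1,j=0): S=131.1258, K−S=0.0000, hold=18.3332 ⇒ V=18.3332 continue | (k=1,j=1): S=192.2907, K−S=0.0000, hold=6.3734 ⇒ V=6.3734 continue  boundary S*=-
step 0: (k=0,j=0): S=158.7900, K−S=0.0000, hold=12.4578 ⇒ V=12.4578 continue  boundary S*=-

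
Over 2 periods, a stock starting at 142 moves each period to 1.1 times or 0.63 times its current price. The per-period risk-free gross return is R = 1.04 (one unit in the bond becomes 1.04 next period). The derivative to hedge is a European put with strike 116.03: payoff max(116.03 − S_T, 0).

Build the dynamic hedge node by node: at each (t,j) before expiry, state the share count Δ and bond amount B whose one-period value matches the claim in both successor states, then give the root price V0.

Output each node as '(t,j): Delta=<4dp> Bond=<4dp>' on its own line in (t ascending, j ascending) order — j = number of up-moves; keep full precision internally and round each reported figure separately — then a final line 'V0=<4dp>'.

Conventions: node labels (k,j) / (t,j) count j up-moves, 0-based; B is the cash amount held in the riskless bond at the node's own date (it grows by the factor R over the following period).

The replicating-portfolio and risk-neutral prices coincide; use p* = (1.04−0.63)/(1.1−0.63) = 0.8723 for the latter.
At maturity the claim pays: V(2,0)=59.6702, V(2,1)=17.6240, V(2,2)=0.0000
(1,0): S=89.4600. Δ = (V_up−V_dn)/(S_up−S_dn) = (17.6240−59.6702)/(98.4060−56.3598) = -1.0000. V = [p*·17.6240 + (1−p*)·59.6702]/1.04 = 22.1073. B = V − Δ·S = 111.5673.
(1,1): S=156.2000. Δ = (V_up−V_dn)/(S_up−S_dn) = (0.0000−17.6240)/(171.8200−98.4060) = -0.2401. V = [p*·0.0000 + (1−p*)·17.6240]/1.04 = 2.1633. B = V − Δ·S = 39.6612.
(0,0): S=142.0000. Δ = (V_up−V_dn)/(S_up−S_dn) = (2.1633−22.1073)/(156.2000−89.4600) = -0.2988. V = [p*·2.1633 + (1−p*)·22.1073]/1.04 = 4.5282. B = V − Δ·S = 46.9622.
Sanity check at the root: Δ(0,0)·S0 + B(0,0) reproduces V0 = 4.5282.

(0,0): Delta=-0.2988 Bond=46.9622
(1,0): Delta=-1.0000 Bond=111.5673
(1,1): Delta=-0.2401 Bond=39.6612
V0=4.5282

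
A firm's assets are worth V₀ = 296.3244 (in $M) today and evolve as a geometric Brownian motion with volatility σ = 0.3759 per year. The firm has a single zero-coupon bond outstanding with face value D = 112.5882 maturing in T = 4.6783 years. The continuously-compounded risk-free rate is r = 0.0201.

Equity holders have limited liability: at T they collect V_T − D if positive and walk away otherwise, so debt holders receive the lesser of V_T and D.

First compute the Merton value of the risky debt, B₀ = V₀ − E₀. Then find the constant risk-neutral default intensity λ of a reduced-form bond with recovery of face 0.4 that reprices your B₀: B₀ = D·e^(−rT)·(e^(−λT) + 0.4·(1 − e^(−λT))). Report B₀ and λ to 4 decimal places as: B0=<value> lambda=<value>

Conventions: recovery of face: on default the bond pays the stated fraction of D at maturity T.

B0=96.4667 lambda=0.0220

With assets at 296.3244 and a single debt payment of 112.5882 at 4.6783 years:
d₁ = [ln(V₀/D) + (r + σ²/2)T] / (σ√T)
   = [ln(296.3244/112.5882) + (0.0201 + 0.5·0.3759²)·4.6783] / (0.3759·√4.6783)
   = [0.967718 + 0.424558] / 0.813048 = 1.712414
d₂ = d₁ − σ√T = 1.712414 − 0.813048 = 0.899366
N(d₁) = 0.956590,  N(d₂) = 0.815771,  e^(−rT) = 0.910252
E₀ = V₀·N(d₁) − D·e^(−rT)·N(d₂)
   = 296.3244·0.956590 − 112.5882·0.910252·0.815771 = 199.857720
B₀ = V₀ − E₀ = 296.3244 − 199.857720 = 96.466680
e^(−λT) = (B₀·e^(rT)/D − 0.4)/(1 − 0.4) = (96.4667·1.098597/112.5882 − 0.4)/0.6 = 0.90214810
λ = −ln(0.90214810)/4.6783 = 0.022012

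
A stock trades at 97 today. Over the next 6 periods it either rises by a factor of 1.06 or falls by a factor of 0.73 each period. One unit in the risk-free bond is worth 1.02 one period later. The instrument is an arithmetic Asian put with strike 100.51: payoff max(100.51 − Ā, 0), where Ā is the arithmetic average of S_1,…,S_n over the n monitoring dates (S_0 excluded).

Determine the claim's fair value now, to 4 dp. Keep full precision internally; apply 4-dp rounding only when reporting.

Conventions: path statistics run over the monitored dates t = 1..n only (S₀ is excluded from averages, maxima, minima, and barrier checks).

Set p* = 0.8788 (from d < R < u); the path-dependent value is the discounted p*-expectation over all price paths.
Enumerate all 2^6 = 64 price paths (U = up ×1.06, D = down ×0.73); each path with k up-moves has probability p*^k·(1−p*)^(6−k).
DDDDDD: Ā=37.0951, payoff=63.4149, prob=0.000003
UDDDDD: Ā=53.8641, payoff=46.6459, prob=0.000023
DUDDDD: Ā=48.5291, payoff=51.9809, prob=0.000023
UUDDDD: Ā=70.4669, payoff=30.0431, prob=0.000167
DDUDDD: Ā=44.6345, payoff=55.8755, prob=0.000023
UDUDDD: Ā=64.8118, payoff=35.6982, prob=0.000167
DUUDDD: Ā=59.4768, payoff=41.0332, prob=0.000167
UUUDDD: Ā=86.3636, payoff=14.1464, prob=0.001209
DDDUDD: Ā=41.7915, payoff=58.7185, prob=0.000023
UDDUDD: Ā=60.6836, payoff=39.8264, prob=0.000167
DUDUDD: Ā=55.3486, payoff=45.1614, prob=0.000167
UUDUDD: Ā=80.3691, payoff=20.1409, prob=0.001209
DDUUDD: Ā=51.4540, payoff=49.0560, prob=0.000167
UDUUDD: Ā=74.7140, payoff=25.7960, prob=0.001209
DUUUDD: Ā=69.3790, payoff=31.1310, prob=0.001209
UUUUDD: Ā=100.7422, payoff=0.0000, prob=0.008763
DDDDUD: Ā=39.7161, payoff=60.7939, prob=0.000023
UDDDUD: Ā=57.6700, payoff=42.8400, prob=0.000167
DUDDUD: Ā=52.3350, payoff=48.1750, prob=0.000167
UUDDUD: Ā=75.9932, payoff=24.5168, prob=0.001209
DDUDUD: Ā=48.4404, payoff=52.0696, prob=0.000167
UDUDUD: Ā=70.3381, payoff=30.1719, prob=0.001209
DUUDUD: Ā=65.0031, payoff=35.5069, prob=0.001209
UUUDUD: Ā=94.3881, payoff=6.1219, prob=0.008763
DDDUUD: Ā=45.5974, payoff=54.9126, prob=0.000167
UDDUUD: Ā=66.2099, payoff=34.3001, prob=0.001209
DUDUUD: Ā=60.8749, payoff=39.6351, prob=0.001209
UUDUUD: Ā=88.3937, payoff=12.1163, prob=0.008763
DDUUUD: Ā=56.9804, payoff=43.5296, prob=0.001209
UDUUUD: Ā=82.7386, payoff=17.7714, prob=0.008763
DUUUUD: Ā=77.4036, payoff=23.1064, prob=0.008763
UUUUUD: Ā=112.3943, payoff=0.0000, prob=0.063528
DDDDDU: Ā=38.2011, payoff=62.3089, prob=0.000023
UDDDDU: Ā=55.4700, payoff=45.0400, prob=0.000167
DUDDDU: Ā=50.1350, payoff=50.3750, prob=0.000167
UUDDDU: Ā=72.7988, payoff=27.7112, prob=0.001209
DDUDDU: Ā=46.2405, payoff=54.2695, prob=0.000167
UDUDDU: Ā=67.1437, payoff=33.3663, prob=0.001209
DUUDDU: Ā=61.8087, payoff=38.7013, prob=0.001209
UUUDDU: Ā=89.7496, payoff=10.7604, prob=0.008763
DDDUDU: Ā=43.3975, payoff=57.1125, prob=0.000167
UDDUDU: Ā=63.0155, payoff=37.4945, prob=0.001209
DUDUDU: Ā=57.6805, payoff=42.8295, prob=0.001209
UUDUDU: Ā=83.7552, payoff=16.7548, prob=0.008763
DDUUDU: Ā=53.7859, payoff=46.7241, prob=0.001209
UDUUDU: Ā=78.1001, payoff=22.4099, prob=0.008763
DUUUDU: Ā=72.7651, payoff=27.7449, prob=0.008763
UUUUDU: Ā=105.6590, payoff=0.0000, prob=0.063528
DDDDUU: Ā=41.3221, payoff=59.1879, prob=0.000167
UDDDUU: Ā=60.0019, payoff=40.5081, prob=0.001209
DUDDUU: Ā=54.6669, payoff=45.8431, prob=0.001209
UUDDUU: Ā=79.3793, payoff=21.1307, prob=0.008763
DDUDUU: Ā=50.7723, payoff=49.7377, prob=0.001209
UDUDUU: Ā=73.7242, payoff=26.7858, prob=0.008763
DUUDUU: Ā=68.3892, payoff=32.1208, prob=0.008763
UUUDUU: Ā=99.3049, payoff=1.2051, prob=0.063528
DDDUUU: Ā=47.9293, payoff=52.5807, prob=0.001209
UDDUUU: Ā=69.5960, payoff=30.9140, prob=0.008763
DUDUUU: Ā=64.2610, payoff=36.2490, prob=0.008763
UUDUUU: Ā=93.3105, payoff=7.1995, prob=0.063528
DDUUUU: Ā=60.3664, payoff=40.1436, prob=0.008763
UDUUUU: Ā=87.6554, payoff=12.8546, prob=0.063528
DUUUUU: Ā=82.3204, payoff=18.1896, prob=0.063528
UUUUUU: Ā=119.5337, payoff=0.0000, prob=0.460579
Price = Σ prob·payoff / R^6 = 6.335135 / 1.126162 = 5.6254

price = 5.6254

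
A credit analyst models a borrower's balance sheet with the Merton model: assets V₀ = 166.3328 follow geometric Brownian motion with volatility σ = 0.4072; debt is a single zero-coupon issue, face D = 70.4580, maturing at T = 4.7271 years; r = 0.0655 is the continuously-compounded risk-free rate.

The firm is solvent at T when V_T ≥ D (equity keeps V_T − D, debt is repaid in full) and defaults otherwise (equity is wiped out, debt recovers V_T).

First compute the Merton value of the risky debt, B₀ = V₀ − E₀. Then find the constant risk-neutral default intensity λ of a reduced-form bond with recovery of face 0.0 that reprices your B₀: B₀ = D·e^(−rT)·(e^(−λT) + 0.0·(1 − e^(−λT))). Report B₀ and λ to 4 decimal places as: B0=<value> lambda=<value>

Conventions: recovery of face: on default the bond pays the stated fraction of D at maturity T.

B0=48.3498 lambda=0.0142

Work the structural quantities from V₀ = 166.3328 against face 70.4580:
d₁ = [ln(V₀/D) + (r + σ²/2)T] / (σ√T)
   = [ln(166.3328/70.4580) + (0.0655 + 0.5·0.4072²)·4.7271] / (0.4072·√4.7271)
   = [0.858974 + 0.701530] / 0.885330 = 1.762624
d₂ = d₁ − σ√T = 1.762624 − 0.885330 = 0.877294
N(d₁) = 0.961018,  N(d₂) = 0.809836,  e^(−rT) = 0.733722
E₀ = V₀·N(d₁) − D·e^(−rT)·N(d₂)
   = 166.3328·0.961018 − 70.4580·0.733722·0.809836 = 117.983038
B₀ = V₀ − E₀ = 166.3328 − 117.983038 = 48.349762
e^(−λT) = (B₀·e^(rT)/D − 0)/(1 − 0) = (48.3498·1.362914/70.4580 − 0)/1 = 0.93526099
λ = −ln(0.93526099)/4.7271 = 0.014159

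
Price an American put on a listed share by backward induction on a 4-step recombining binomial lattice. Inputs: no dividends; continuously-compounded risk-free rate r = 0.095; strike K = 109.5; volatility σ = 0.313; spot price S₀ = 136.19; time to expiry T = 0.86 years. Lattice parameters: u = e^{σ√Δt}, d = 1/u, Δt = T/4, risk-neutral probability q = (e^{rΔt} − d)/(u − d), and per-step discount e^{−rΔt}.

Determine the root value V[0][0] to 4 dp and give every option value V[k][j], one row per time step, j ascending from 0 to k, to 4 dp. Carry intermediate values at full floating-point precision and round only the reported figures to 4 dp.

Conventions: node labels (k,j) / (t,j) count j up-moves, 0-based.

price = 3.1625
tree:
3.1625
6.1058 0.7225
11.5706 1.5844 0.0000
21.3840 3.4749 0.0000 0.0000
33.2877 7.6209 0.0000 0.0000 0.0000

Δt=0.21500  u=1.15619  d=0.86491  q=0.53462  discount=0.97978
step 4 (expiry): payoffs max(K−S,0) = 33.2877 7.6209 0.0000 0.0000 0.0000
k=3: (k=3,j=0): S=88.1160, K−S=21.3840, hold=19.1701 ⇒ V=21.3840 exercise | (k=3,j=1): S=117.7918, K−S=0.0000, hold=3.4749 ⇒ V=3.4749 continue | (k=3,j=2): S=157.4618, K−S=0.0000, hold=0.0000 ⇒ V=0.0000 continue | (k=3,j=3): S=210.4919, K−S=0.0000, hold=0.0000 ⇒ V=0.0000 continue
k=2: (k=2,j=0): S=101.8791, K−S=7.6209, hold=11.5706 ⇒ V=11.5706 continue | (k=2,j=1): S=136.1900, K−S=0.0000, hold=1.5844 ⇒ V=1.5844 continue | (k=2,j=2): S=182.0562, K−S=0.0000, hold=0.0000 ⇒ V=0.0000 continue
k=1: (k=1,j=0): S=117.7918, K−S=0.0000, hold=6.1058 ⇒ V=6.1058 continue | (k=1,j=1): S=157.4618, K−S=0.0000, hold=0.7225 ⇒ V=0.7225 continue
k=0: (k=0,j=0): S=136.1900, K−S=0.0000, hold=3.1625 ⇒ V=3.1625 continue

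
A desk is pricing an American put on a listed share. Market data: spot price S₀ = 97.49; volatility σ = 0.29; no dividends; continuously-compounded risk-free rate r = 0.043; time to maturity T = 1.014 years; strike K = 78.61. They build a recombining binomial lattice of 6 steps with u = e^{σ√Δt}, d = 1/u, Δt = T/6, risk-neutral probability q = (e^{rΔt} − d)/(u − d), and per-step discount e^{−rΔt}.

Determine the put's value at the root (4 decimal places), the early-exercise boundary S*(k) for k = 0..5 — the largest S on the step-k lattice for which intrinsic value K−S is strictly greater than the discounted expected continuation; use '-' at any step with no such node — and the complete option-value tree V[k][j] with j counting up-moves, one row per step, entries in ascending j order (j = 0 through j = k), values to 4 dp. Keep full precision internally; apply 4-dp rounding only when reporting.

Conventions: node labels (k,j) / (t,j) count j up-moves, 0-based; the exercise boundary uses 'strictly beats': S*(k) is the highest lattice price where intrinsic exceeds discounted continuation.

Δt=0.16900, u=1.12662, d=0.88761, q=0.50075, disc=e^(-rΔt)=0.99276
k=6 terminal: V=max(K-S,0) → 30.9333 18.0958 1.8016 0.0000 0.0000 0.0000 0.0000
k=5: j=0 S=53.7133 intr=24.8967 cont=24.3275 V=24.8967[EX]; j=1 S=68.1762 intr=10.4338 cont=9.8646 V=10.4338[EX]; j=2 S=86.5335 intr=0.0000 cont=0.8929 V=0.8929[hold]; j=3 S=109.8337 intr=0.0000 cont=0.0000 V=0.0000[hold]; j=4 S=139.4078 intr=0.0000 cont=0.0000 V=0.0000[hold]; j=5 S=176.9450 intr=0.0000 cont=0.0000 V=0.0000[hold]  S*(5)=68.1762
k=4: j=0 S=60.5142 intr=18.0958 cont=17.5266 V=18.0958[EX]; j=1 S=76.8084 intr=1.8016 cont=5.6153 V=5.6153[hold]; j=2 S=97.4900 intr=0.0000 cont=0.4426 V=0.4426[hold]; j=3 S=123.7404 intr=0.0000 cont=0.0000 V=0.0000[hold]; j=4 S=157.0590 intr=0.0000 cont=0.0000 V=0.0000[hold]  S*(4)=60.5142
k=3: j=0 S=68.1762 intr=10.4338 cont=11.7604 V=11.7604[hold]; j=1 S=86.5335 intr=0.0000 cont=3.0031 V=3.0031[hold]; j=2 S=109.8337 intr=0.0000 cont=0.2194 V=0.2194[hold]; j=3 S=139.4078 intr=0.0000 cont=0.0000 V=0.0000[hold]  S*(3)=-
k=2: j=0 S=76.8084 intr=1.8016 cont=7.3218 V=7.3218[hold]; j=1 S=97.4900 intr=0.0000 cont=1.5975 V=1.5975[hold]; j=2 S=123.7404 intr=0.0000 cont=0.1087 V=0.1087[hold]  S*(2)=-
k=1: j=0 S=86.5335 intr=0.0000 cont=4.4231 V=4.4231[hold]; j=1 S=109.8337 intr=0.0000 cont=0.8458 V=0.8458[hold]  S*(1)=-
k=0: j=0 S=97.4900 intr=0.0000 cont=2.6128 V=2.6128[hold]  S*(0)=-

price = 2.6128
boundary = - - - - 60.5142 68.1762
tree:
2.6128
4.4231 0.8458
7.3218 1.5975 0.1087
11.7604 3.0031 0.2194 0.0000
18.0958 5.6153 0.4426 0.0000 0.0000
24.8967 10.4338 0.8929 0.0000 0.0000 0.0000
30.9333 18.0958 1.8016 0.0000 0.0000 0.0000 0.0000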